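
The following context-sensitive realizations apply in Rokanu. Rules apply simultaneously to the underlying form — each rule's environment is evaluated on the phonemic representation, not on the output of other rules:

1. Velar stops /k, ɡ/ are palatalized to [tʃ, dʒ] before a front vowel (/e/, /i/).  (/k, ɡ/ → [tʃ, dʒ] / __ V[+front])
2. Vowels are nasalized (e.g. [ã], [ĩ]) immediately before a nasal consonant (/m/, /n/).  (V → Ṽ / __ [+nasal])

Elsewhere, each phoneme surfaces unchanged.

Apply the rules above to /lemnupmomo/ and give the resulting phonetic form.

/l/ — not in any rule's target class → [l].
/e/ (between /l/ and /m/) occurs before a nasal consonant → [ẽ] by rule 2.
/m/ (between /e/ and /n/): no rule targets it → [m].
/n/ (between /m/ and /u/) is unaffected → [n].
/u/ (between /n/ and /p/) is in the target of rule 2 but the environment (before a nasal consonant) is not met → [u].
/p/ — not in any rule's target class → [p].
/m/ stays [m].
/o/ (between /m/ and /m/) occurs before a nasal consonant → [õ] by rule 2.
/m/ (between /o/ and /o/): no rule targets it → [m].
/o/ (word-final) is in the target of rule 2 but the environment (before a nasal consonant) is not met → [o].

[lẽmnupmõmo]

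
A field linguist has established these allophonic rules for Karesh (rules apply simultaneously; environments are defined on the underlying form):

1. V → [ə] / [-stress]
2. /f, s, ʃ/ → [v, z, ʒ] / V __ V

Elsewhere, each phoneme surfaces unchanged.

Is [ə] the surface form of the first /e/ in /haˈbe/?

No

/e/ (word-final) fails the environment for rule 1, so it stays [e].
The actual realization is [e], not [ə].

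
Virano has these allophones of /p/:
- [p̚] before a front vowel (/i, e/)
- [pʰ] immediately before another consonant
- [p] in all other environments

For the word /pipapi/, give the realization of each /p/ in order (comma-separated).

[p̚], [p], [p̚]

Occurrence 1 (position 1): before a front vowel (/i, e/) → [p̚].
Occurrence 2 (position 3): no conditioning environment matches → elsewhere allophone [p].
Occurrence 3 (position 5): before a front vowel (/i, e/) → [p̚].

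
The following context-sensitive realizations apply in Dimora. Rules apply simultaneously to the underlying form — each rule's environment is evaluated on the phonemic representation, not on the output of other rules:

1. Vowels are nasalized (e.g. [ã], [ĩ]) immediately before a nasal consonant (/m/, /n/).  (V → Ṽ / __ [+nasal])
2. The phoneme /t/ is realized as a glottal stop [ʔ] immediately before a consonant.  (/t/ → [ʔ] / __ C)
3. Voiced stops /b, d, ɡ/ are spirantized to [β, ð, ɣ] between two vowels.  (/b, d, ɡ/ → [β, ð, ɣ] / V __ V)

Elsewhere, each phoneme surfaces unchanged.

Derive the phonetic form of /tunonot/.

[tũnõnot]

/t/ (word-initial) is in the target of rule 2 but the environment (immediately before a consonant) is not met → [t].
/u/ meets the environment for rule 1 (before a nasal consonant) → [ũ].
/n/ (between /u/ and /o/) is unaffected → [n].
/o/ (between /n/ and /n/): before a nasal consonant, so rule 1 applies → [õ].
/n/ (between /o/ and /o/): no rule targets it → [n].
/o/ (between /n/ and /t/): rule 1 targets it, but not before a nasal consonant → unchanged [o].
/t/ (word-final) fails the environment for rule 2, so it stays [t].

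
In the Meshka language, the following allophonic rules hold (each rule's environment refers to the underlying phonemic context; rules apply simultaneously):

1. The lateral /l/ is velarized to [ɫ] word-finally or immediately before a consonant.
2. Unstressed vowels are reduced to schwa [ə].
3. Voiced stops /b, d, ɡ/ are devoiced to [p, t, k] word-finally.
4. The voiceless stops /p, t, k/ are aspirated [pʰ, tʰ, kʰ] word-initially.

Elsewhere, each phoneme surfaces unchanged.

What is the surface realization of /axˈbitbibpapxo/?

[əxˈbitbəbpəpxə]

/a/ — word-initial, in an unstressed syllable — surfaces as [ə] (rule 2).
/x/ (between /a/ and /b/): no rule targets it → [x].
/b/ (between /x/ and /i/) fails the environment for rule 3, so it stays [b].
/i/ (between /b/ and /t/) is in the target of rule 2 but the environment (in an unstressed syllable) is not met → [i].
/t/ — between /i/ and /b/; rule 4 does not apply here → [t].
/b/ (between /t/ and /i/): rule 3 targets it, but not word-finally → unchanged [b].
/i/ — between /b/ and /b/, in an unstressed syllable — surfaces as [ə] (rule 2).
/b/ (between /i/ and /p/) fails the environment for rule 3, so it stays [b].
/p/ — between /b/ and /a/; rule 4 does not apply here → [p].
Rule 2 applies to /a/ (between /p/ and /p/: in an unstressed syllable) → [ə].
/p/ (between /a/ and /x/) fails the environment for rule 4, so it stays [p].
/x/ — not in any rule's target class → [x].
/o/ (word-final): in an unstressed syllable, so rule 2 applies → [ə].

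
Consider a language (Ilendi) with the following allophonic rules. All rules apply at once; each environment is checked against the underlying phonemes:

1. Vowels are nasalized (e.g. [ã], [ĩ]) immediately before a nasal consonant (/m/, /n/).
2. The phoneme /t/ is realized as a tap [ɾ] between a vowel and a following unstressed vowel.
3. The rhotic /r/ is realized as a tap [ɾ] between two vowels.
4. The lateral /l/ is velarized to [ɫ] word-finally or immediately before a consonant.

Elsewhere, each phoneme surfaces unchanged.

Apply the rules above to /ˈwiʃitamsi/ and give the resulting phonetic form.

[ˈwiʃiɾãmsi]

/w/ (word-initial) is unaffected → [w].
/i/ (between /w/ and /ʃ/) is in the target of rule 1 but the environment (before a nasal consonant) is not met → [i].
/ʃ/ (between /i/ and /i/): no rule targets it → [ʃ].
/i/ (between /ʃ/ and /t/) fails the environment for rule 1, so it stays [i].
/t/ meets the environment for rule 2 (between a vowel and a following unstressed vowel) → [ɾ].
/a/ meets the environment for rule 1 (before a nasal consonant) → [ã].
/m/ stays [m].
/s/ stays [s].
/i/ (word-final) is in the target of rule 1 but the environment (before a nasal consonant) is not met → [i].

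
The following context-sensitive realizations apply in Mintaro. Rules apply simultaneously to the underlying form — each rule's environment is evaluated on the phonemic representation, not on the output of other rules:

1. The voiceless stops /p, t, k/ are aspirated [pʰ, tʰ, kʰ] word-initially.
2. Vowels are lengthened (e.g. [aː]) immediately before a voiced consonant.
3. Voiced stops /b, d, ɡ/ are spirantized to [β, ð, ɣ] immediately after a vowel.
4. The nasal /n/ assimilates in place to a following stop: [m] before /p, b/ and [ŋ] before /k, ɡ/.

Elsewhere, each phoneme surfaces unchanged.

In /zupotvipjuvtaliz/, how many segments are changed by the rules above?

Segments that undergo a rule: /u/ → [uː] (rule 2); /a/ → [aː] (rule 2); /i/ → [iː] (rule 2).
All other segments surface unchanged.

3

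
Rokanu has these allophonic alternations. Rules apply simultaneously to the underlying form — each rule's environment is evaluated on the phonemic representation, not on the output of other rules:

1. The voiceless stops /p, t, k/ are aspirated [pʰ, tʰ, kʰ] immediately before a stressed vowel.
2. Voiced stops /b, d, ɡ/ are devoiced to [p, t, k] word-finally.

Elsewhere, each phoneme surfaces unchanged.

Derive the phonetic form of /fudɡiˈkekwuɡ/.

[fudɡiˈkʰekwuk]

/f/ (word-initial): no rule targets it → [f].
/u/ (between /f/ and /d/): no rule targets it → [u].
/d/ (between /u/ and /ɡ/) is in the target of rule 2 but the environment (word-finally) is not met → [d].
/ɡ/ — between /d/ and /i/; rule 2 does not apply here → [ɡ].
/i/ stays [i].
Rule 1 applies to /k/ (between /i/ and /e/: immediately before a stressed vowel) → [kʰ].
/e/ stays [e].
/k/ (between /e/ and /w/) fails the environment for rule 1, so it stays [k].
/w/ — not in any rule's target class → [w].
/u/ (between /w/ and /ɡ/) is unaffected → [u].
/ɡ/ — word-final, word-finally — surfaces as [k] (rule 2).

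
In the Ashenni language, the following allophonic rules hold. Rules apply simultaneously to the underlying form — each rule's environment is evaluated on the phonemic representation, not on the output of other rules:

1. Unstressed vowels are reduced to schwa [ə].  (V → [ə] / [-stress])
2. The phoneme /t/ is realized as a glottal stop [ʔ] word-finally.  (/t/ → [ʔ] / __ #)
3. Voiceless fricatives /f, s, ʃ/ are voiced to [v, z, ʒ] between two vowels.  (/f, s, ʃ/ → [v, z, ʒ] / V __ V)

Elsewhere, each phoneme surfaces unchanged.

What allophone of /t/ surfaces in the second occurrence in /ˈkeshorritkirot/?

[ʔ]

/t/ (word-final) occurs word-finally → [ʔ] by rule 2.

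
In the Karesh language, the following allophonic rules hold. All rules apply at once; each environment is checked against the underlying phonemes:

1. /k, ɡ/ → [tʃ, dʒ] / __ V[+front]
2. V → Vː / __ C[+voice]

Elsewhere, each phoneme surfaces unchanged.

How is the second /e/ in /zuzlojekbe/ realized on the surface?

[e]

/e/ (word-final) is in the target of rule 2 but the environment (before a voiced consonant) is not met → [e].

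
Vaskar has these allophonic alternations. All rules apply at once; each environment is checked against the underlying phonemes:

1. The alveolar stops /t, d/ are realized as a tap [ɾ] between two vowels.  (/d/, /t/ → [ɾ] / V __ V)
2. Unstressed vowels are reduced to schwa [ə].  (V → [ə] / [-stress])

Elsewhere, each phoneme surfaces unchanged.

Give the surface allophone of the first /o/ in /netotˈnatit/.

/o/ (between /t/ and /t/) occurs in an unstressed syllable → [ə] by rule 2.

[ə]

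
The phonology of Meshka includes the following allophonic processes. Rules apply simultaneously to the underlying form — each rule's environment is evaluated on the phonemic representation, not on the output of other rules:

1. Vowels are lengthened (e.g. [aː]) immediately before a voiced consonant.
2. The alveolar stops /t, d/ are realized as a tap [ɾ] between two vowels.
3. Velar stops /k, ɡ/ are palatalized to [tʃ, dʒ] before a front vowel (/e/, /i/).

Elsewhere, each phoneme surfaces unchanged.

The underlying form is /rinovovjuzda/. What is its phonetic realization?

/r/ — not in any rule's target class → [r].
/i/ — between /r/ and /n/, before a voiced consonant — surfaces as [iː] (rule 1).
/n/ — not in any rule's target class → [n].
/o/ (between /n/ and /v/): before a voiced consonant, so rule 1 applies → [oː].
/v/ (between /o/ and /o/) is unaffected → [v].
/o/ meets the environment for rule 1 (before a voiced consonant) → [oː].
/v/ — not in any rule's target class → [v].
/j/ stays [j].
/u/ (between /j/ and /z/): before a voiced consonant, so rule 1 applies → [uː].
/z/ — not in any rule's target class → [z].
/d/ — between /z/ and /a/; rule 2 does not apply here → [d].
/a/ (word-final): rule 1 targets it, but not before a voiced consonant → unchanged [a].

[riːnoːvoːvjuːzda]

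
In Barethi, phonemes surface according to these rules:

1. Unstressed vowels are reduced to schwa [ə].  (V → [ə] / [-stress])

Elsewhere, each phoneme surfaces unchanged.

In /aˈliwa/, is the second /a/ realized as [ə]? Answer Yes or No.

/a/ meets the environment for rule 1 (in an unstressed syllable) → [ə].
The actual realization is [ə], which matches [ə].

Yes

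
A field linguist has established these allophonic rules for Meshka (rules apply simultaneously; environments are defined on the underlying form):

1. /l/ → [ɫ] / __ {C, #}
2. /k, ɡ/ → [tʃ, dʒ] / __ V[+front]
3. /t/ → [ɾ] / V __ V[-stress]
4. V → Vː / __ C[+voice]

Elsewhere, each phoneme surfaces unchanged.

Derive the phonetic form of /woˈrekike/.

/w/ — not in any rule's target class → [w].
/o/ meets the environment for rule 4 (before a voiced consonant) → [oː].
/r/ (between /o/ and /e/): no rule targets it → [r].
/e/ (between /r/ and /k/) is in the target of rule 4 but the environment (before a voiced consonant) is not met → [e].
/k/ meets the environment for rule 2 (before a front vowel) → [tʃ].
/i/ (between /k/ and /k/): rule 4 targets it, but not before a voiced consonant → unchanged [i].
/k/ meets the environment for rule 2 (before a front vowel) → [tʃ].
/e/ (word-final) fails the environment for rule 4, so it stays [e].

[woːˈretʃitʃe]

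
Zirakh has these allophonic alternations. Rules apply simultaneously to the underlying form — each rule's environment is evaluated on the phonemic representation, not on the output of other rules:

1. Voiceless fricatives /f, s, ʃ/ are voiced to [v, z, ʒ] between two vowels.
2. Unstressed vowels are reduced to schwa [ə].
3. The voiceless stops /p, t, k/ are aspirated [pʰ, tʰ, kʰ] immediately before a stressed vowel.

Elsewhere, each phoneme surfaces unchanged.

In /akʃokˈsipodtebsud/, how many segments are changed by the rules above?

Segments that undergo a rule: /a/ → [ə] (rule 2); /o/ → [ə] (rule 2); /o/ → [ə] (rule 2); /e/ → [ə] (rule 2); /u/ → [ə] (rule 2).
All other segments surface unchanged.

5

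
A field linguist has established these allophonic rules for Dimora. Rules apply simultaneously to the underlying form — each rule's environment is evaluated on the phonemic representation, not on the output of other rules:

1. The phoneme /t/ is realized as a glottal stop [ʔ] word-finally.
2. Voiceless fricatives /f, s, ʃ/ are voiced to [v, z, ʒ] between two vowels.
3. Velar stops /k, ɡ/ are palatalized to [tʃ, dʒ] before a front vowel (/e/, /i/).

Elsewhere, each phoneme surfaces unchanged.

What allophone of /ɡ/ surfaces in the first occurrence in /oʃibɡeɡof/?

/ɡ/ (between /b/ and /e/): before a front vowel, so rule 3 applies → [dʒ].

[dʒ]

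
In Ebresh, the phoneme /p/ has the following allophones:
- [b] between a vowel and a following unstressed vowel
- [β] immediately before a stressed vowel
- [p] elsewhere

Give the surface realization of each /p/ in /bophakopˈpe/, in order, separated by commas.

[p], [p], [β]

Occurrence 1 (position 3): no conditioning environment matches → elsewhere allophone [p].
Occurrence 2 (position 8): no conditioning environment matches → elsewhere allophone [p].
Occurrence 3 (position 9): immediately before a stressed vowel → [β].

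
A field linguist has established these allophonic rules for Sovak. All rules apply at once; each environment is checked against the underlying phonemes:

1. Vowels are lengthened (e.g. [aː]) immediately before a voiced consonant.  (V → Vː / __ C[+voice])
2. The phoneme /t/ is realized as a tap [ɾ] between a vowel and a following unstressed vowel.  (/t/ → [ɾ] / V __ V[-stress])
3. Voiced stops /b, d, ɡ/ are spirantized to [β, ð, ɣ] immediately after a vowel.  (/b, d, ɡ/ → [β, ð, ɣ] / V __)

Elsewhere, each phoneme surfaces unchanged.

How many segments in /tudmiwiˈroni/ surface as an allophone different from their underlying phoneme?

5

Segments that undergo a rule: /u/ → [uː] (rule 1); /d/ → [ð] (rule 3); /i/ → [iː] (rule 1); /i/ → [iː] (rule 1); /o/ → [oː] (rule 1).
All other segments surface unchanged.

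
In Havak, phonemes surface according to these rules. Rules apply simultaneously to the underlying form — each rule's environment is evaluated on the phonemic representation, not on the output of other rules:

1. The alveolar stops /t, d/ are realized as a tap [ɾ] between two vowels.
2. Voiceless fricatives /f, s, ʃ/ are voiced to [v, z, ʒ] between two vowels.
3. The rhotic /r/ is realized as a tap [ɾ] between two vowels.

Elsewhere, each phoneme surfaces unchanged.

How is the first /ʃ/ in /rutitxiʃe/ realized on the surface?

/ʃ/ (between /i/ and /e/): between two vowels, so rule 2 applies → [ʒ].

[ʒ]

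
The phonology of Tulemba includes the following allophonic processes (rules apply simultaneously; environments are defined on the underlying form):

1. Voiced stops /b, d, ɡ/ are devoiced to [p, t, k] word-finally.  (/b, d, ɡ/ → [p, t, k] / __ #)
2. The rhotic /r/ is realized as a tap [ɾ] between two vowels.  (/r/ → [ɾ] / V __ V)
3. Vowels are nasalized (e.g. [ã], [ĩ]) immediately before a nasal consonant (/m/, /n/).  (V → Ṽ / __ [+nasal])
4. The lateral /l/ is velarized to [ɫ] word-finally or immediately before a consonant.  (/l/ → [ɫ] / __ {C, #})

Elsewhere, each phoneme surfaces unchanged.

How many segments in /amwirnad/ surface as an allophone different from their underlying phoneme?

Segments that undergo a rule: /a/ → [ã] (rule 3); /d/ → [t] (rule 1).
All other segments surface unchanged.

2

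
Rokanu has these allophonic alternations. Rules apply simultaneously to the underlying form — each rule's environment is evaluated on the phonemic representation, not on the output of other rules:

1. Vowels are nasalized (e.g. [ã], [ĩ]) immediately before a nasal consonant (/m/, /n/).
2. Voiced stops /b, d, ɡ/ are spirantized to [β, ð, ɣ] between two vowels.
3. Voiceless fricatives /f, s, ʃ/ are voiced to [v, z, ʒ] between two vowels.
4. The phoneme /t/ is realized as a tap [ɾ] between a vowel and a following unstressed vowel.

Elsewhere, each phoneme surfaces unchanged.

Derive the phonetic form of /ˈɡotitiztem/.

/ɡ/ (word-initial) is in the target of rule 2 but the environment (between two vowels) is not met → [ɡ].
/o/ (between /ɡ/ and /t/) is in the target of rule 1 but the environment (before a nasal consonant) is not met → [o].
/t/ — between /o/ and /i/, between a vowel and a following unstressed vowel — surfaces as [ɾ] (rule 4).
/i/ (between /t/ and /t/) is in the target of rule 1 but the environment (before a nasal consonant) is not met → [i].
/t/ — between /i/ and /i/, between a vowel and a following unstressed vowel — surfaces as [ɾ] (rule 4).
/i/ (between /t/ and /z/) fails the environment for rule 1, so it stays [i].
/t/ — between /z/ and /e/; rule 4 does not apply here → [t].
Rule 1 applies to /e/ (between /t/ and /m/: before a nasal consonant) → [ẽ].

[ˈɡoɾiɾiztẽm]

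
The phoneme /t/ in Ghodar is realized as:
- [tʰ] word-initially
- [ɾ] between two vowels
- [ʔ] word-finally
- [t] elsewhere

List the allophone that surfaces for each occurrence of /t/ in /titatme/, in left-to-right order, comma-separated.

Occurrence 1 (position 1): word-initially → [tʰ].
Occurrence 2 (position 3): between two vowels → [ɾ].
Occurrence 3 (position 5): no conditioning environment matches → elsewhere allophone [t].

[tʰ], [ɾ], [t]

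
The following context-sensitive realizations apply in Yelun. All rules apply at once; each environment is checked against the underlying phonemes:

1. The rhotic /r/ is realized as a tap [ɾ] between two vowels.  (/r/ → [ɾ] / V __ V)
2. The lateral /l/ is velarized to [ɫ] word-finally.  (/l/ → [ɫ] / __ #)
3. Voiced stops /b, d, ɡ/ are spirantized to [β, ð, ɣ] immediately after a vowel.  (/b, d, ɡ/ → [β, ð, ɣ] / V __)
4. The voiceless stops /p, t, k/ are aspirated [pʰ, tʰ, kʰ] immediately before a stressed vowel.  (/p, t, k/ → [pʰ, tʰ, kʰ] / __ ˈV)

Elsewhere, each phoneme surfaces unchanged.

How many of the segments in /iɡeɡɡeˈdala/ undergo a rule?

3

Segments that undergo a rule: /ɡ/ → [ɣ] (rule 3); /ɡ/ → [ɣ] (rule 3); /d/ → [ð] (rule 3).
All other segments surface unchanged.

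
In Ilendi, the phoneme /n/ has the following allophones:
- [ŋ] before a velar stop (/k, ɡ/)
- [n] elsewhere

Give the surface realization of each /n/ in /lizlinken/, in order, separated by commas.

Occurrence 1 (position 6): before a velar stop → [ŋ].
Occurrence 2 (position 9): no conditioning environment matches → elsewhere allophone [n].

[ŋ], [n]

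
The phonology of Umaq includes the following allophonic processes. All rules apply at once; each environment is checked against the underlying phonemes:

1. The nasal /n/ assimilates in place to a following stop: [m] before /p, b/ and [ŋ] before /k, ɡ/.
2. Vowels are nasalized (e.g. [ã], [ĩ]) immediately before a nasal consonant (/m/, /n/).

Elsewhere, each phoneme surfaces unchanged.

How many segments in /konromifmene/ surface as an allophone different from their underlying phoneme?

Segments that undergo a rule: /o/ → [õ] (rule 2); /o/ → [õ] (rule 2); /e/ → [ẽ] (rule 2).
All other segments surface unchanged.

3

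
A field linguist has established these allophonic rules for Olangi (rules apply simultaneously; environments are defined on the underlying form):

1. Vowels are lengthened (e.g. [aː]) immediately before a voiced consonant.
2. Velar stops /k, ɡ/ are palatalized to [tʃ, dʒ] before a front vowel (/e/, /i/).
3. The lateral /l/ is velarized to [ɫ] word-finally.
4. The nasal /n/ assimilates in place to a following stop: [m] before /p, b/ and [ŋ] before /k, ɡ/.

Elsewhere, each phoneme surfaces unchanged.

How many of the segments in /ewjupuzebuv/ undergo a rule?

4

Segments that undergo a rule: /e/ → [eː] (rule 1); /u/ → [uː] (rule 1); /e/ → [eː] (rule 1); /u/ → [uː] (rule 1).
All other segments surface unchanged.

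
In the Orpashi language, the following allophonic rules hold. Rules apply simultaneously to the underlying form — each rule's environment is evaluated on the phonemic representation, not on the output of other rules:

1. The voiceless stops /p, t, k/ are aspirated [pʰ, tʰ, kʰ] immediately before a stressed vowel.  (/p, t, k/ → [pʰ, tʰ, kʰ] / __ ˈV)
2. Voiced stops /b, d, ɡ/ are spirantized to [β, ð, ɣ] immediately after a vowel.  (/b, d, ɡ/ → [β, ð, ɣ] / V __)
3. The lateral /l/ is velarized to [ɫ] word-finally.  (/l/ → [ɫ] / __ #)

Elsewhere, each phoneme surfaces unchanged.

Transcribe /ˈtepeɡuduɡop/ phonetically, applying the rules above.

/t/ meets the environment for rule 1 (immediately before a stressed vowel) → [tʰ].
/e/ stays [e].
/p/ (between /e/ and /e/) fails the environment for rule 1, so it stays [p].
/e/ — not in any rule's target class → [e].
/ɡ/ — between /e/ and /u/, immediately after a vowel — surfaces as [ɣ] (rule 2).
/u/ (between /ɡ/ and /d/): no rule targets it → [u].
/d/ (between /u/ and /u/) occurs immediately after a vowel → [ð] by rule 2.
/u/ stays [u].
/ɡ/ — between /u/ and /o/, immediately after a vowel — surfaces as [ɣ] (rule 2).
/o/ stays [o].
/p/ (word-final) fails the environment for rule 1, so it stays [p].

[ˈtʰepeɣuðuɣop]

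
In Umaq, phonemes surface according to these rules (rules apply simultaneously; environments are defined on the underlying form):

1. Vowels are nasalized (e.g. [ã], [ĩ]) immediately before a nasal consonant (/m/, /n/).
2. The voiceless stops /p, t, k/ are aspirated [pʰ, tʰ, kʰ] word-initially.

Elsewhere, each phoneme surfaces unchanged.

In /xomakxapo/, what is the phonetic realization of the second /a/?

/a/ (between /x/ and /p/) is in the target of rule 1 but the environment (before a nasal consonant) is not met → [a].

[a]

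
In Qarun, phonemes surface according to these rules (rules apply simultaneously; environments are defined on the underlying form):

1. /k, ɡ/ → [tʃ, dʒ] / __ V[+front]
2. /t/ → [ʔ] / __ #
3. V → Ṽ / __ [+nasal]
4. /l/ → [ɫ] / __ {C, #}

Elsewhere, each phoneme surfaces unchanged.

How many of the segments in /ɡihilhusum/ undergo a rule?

3

Segments that undergo a rule: /ɡ/ → [dʒ] (rule 1); /l/ → [ɫ] (rule 4); /u/ → [ũ] (rule 3).
All other segments surface unchanged.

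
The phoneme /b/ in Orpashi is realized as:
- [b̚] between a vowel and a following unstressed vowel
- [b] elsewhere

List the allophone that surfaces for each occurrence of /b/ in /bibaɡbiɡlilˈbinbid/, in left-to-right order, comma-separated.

[b], [b̚], [b], [b], [b]

Occurrence 1 (position 1): no conditioning environment matches → elsewhere allophone [b].
Occurrence 2 (position 3): between a vowel and a following unstressed vowel → [b̚].
Occurrence 3 (position 6): no conditioning environment matches → elsewhere allophone [b].
Occurrence 4 (position 12): no conditioning environment matches → elsewhere allophone [b].
Occurrence 5 (position 15): no conditioning environment matches → elsewhere allophone [b].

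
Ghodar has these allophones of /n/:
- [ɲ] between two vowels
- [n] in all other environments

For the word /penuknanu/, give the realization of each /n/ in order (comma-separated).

Occurrence 1 (position 3): between two vowels → [ɲ].
Occurrence 2 (position 6): no conditioning environment matches → elsewhere allophone [n].
Occurrence 3 (position 8): between two vowels → [ɲ].

[ɲ], [n], [ɲ]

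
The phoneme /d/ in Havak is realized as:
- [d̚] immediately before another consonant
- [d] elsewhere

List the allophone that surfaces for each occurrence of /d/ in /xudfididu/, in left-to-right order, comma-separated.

[d̚], [d], [d]

Occurrence 1 (position 3): immediately before another consonant → [d̚].
Occurrence 2 (position 6): no conditioning environment matches → elsewhere allophone [d].
Occurrence 3 (position 8): no conditioning environment matches → elsewhere allophone [d].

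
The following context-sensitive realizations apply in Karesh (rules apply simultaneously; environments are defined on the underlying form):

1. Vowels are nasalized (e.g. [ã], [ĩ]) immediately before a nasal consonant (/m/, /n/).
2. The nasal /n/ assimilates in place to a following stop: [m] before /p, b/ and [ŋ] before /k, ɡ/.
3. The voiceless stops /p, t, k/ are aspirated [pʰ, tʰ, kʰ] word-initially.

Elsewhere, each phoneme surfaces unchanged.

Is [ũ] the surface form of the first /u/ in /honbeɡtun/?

Yes

Rule 1 applies to /u/ (between /t/ and /n/: before a nasal consonant) → [ũ].
The actual realization is [ũ], which matches [ũ].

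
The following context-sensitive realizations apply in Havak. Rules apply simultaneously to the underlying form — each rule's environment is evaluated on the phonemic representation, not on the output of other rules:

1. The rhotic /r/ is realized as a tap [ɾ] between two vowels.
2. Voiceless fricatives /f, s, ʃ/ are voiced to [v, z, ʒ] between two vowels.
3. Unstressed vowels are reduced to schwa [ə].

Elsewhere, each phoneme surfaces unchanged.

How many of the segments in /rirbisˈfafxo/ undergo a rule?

3

Segments that undergo a rule: /i/ → [ə] (rule 3); /i/ → [ə] (rule 3); /o/ → [ə] (rule 3).
All other segments surface unchanged.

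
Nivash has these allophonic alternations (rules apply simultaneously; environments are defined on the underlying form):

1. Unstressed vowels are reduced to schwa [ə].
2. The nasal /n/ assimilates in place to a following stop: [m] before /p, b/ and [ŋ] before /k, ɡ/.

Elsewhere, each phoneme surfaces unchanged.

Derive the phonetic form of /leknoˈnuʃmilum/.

[ləknəˈnuʃmələm]

/e/ (between /l/ and /k/): in an unstressed syllable, so rule 1 applies → [ə].
/n/ — between /k/ and /o/; rule 2 does not apply here → [n].
/o/ (between /n/ and /n/): in an unstressed syllable, so rule 1 applies → [ə].
/n/ (between /o/ and /u/): rule 2 targets it, but not before a labial or velar stop → unchanged [n].
/u/ (between /n/ and /ʃ/): rule 1 targets it, but not in an unstressed syllable → unchanged [u].
/i/ — between /m/ and /l/, in an unstressed syllable — surfaces as [ə] (rule 1).
/u/ meets the environment for rule 1 (in an unstressed syllable) → [ə].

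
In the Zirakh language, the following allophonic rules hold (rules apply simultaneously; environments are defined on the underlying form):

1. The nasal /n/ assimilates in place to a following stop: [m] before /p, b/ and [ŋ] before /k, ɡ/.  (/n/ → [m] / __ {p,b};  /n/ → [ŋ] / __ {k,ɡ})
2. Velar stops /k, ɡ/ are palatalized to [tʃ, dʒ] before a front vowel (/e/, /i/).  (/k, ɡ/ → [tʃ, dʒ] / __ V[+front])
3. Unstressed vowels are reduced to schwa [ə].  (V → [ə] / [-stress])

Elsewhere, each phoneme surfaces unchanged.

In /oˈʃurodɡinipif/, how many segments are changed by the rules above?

Segments that undergo a rule: /o/ → [ə] (rule 3); /o/ → [ə] (rule 3); /ɡ/ → [dʒ] (rule 2); /i/ → [ə] (rule 3); /i/ → [ə] (rule 3); /i/ → [ə] (rule 3).
All other segments surface unchanged.

6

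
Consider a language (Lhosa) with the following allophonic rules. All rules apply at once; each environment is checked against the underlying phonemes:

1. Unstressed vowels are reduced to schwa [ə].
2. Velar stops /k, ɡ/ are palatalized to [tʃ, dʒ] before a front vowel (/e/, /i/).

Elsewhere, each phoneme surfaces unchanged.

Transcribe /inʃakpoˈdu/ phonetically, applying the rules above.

[ənʃəkpəˈdu]

Rule 1 applies to /i/ (word-initial: in an unstressed syllable) → [ə].
/n/ stays [n].
/ʃ/ — not in any rule's target class → [ʃ].
/a/ — between /ʃ/ and /k/, in an unstressed syllable — surfaces as [ə] (rule 1).
/k/ (between /a/ and /p/) fails the environment for rule 2, so it stays [k].
/p/ (between /k/ and /o/): no rule targets it → [p].
/o/ meets the environment for rule 1 (in an unstressed syllable) → [ə].
/d/ (between /o/ and /u/) is unaffected → [d].
/u/ (word-final): rule 1 targets it, but not in an unstressed syllable → unchanged [u].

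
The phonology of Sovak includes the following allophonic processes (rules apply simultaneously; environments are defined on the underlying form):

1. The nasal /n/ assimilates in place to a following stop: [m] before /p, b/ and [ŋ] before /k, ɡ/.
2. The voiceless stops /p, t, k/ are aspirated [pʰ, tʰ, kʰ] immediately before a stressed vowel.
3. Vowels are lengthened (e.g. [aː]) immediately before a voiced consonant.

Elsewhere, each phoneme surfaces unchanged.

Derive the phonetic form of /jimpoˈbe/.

[jiːmpoːˈbe]

/i/ meets the environment for rule 3 (before a voiced consonant) → [iː].
/p/ — between /m/ and /o/; rule 2 does not apply here → [p].
/o/ meets the environment for rule 3 (before a voiced consonant) → [oː].
/e/ — word-final; rule 3 does not apply here → [e].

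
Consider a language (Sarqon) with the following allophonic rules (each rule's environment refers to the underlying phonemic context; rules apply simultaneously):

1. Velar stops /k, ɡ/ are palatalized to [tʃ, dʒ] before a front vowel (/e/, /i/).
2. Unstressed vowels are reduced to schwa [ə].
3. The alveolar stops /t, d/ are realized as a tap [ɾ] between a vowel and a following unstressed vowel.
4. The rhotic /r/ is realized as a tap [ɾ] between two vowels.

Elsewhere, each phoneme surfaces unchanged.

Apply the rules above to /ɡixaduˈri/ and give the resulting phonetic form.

/ɡ/ (word-initial) occurs before a front vowel → [dʒ] by rule 1.
/i/ — between /ɡ/ and /x/, in an unstressed syllable — surfaces as [ə] (rule 2).
/x/ (between /i/ and /a/) is unaffected → [x].
/a/ (between /x/ and /d/): in an unstressed syllable, so rule 2 applies → [ə].
/d/ (between /a/ and /u/) occurs between a vowel and a following unstressed vowel → [ɾ] by rule 3.
/u/ (between /d/ and /r/): in an unstressed syllable, so rule 2 applies → [ə].
/r/ meets the environment for rule 4 (between two vowels) → [ɾ].
/i/ — word-final; rule 2 does not apply here → [i].

[dʒəxəɾəˈɾi]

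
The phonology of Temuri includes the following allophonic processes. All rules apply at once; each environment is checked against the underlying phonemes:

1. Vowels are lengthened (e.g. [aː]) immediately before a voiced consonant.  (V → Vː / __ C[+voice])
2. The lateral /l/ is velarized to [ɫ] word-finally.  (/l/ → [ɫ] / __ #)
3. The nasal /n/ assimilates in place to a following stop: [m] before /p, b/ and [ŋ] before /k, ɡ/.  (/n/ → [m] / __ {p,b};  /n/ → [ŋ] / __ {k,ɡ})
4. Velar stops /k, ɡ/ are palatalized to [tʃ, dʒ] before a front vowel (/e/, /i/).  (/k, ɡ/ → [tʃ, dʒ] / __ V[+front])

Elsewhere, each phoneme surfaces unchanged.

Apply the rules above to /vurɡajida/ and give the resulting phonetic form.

/v/ (word-initial): no rule targets it → [v].
/u/ — between /v/ and /r/, before a voiced consonant — surfaces as [uː] (rule 1).
/r/ (between /u/ and /ɡ/): no rule targets it → [r].
/ɡ/ — between /r/ and /a/; rule 4 does not apply here → [ɡ].
/a/ meets the environment for rule 1 (before a voiced consonant) → [aː].
/j/ — not in any rule's target class → [j].
/i/ (between /j/ and /d/): before a voiced consonant, so rule 1 applies → [iː].
/d/ (between /i/ and /a/): no rule targets it → [d].
/a/ (word-final) is in the target of rule 1 but the environment (before a voiced consonant) is not met → [a].

[vuːrɡaːjiːda]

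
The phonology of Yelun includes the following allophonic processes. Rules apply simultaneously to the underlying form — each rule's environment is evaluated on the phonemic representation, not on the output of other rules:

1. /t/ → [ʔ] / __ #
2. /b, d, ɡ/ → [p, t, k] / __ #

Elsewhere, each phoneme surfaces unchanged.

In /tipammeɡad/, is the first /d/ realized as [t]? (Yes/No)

Yes

/d/ (word-final) occurs word-finally → [t] by rule 2.
The actual realization is [t], which matches [t].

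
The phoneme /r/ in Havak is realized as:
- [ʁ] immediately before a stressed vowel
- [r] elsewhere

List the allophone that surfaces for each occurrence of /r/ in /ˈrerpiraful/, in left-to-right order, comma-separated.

[ʁ], [r], [r]

Occurrence 1 (position 1): immediately before a stressed vowel → [ʁ].
Occurrence 2 (position 3): no conditioning environment matches → elsewhere allophone [r].
Occurrence 3 (position 6): no conditioning environment matches → elsewhere allophone [r].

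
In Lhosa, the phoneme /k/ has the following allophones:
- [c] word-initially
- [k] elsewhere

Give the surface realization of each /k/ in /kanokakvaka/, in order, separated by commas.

Occurrence 1 (position 1): word-initially → [c].
Occurrence 2 (position 5): no conditioning environment matches → elsewhere allophone [k].
Occurrence 3 (position 7): no conditioning environment matches → elsewhere allophone [k].
Occurrence 4 (position 10): no conditioning environment matches → elsewhere allophone [k].

[c], [k], [k], [k]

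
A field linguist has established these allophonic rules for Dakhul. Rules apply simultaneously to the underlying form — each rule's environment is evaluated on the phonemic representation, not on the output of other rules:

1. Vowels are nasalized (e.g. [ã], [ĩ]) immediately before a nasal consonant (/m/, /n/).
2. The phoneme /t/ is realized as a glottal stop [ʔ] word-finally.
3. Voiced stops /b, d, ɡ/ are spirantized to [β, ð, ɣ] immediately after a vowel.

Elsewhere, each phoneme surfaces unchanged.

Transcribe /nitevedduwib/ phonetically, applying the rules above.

[niteveðduwiβ]

/n/ — not in any rule's target class → [n].
/i/ (between /n/ and /t/) is in the target of rule 1 but the environment (before a nasal consonant) is not met → [i].
/t/ — between /i/ and /e/; rule 2 does not apply here → [t].
/e/ (between /t/ and /v/) fails the environment for rule 1, so it stays [e].
/v/ (between /e/ and /e/) is unaffected → [v].
/e/ (between /v/ and /d/) fails the environment for rule 1, so it stays [e].
/d/ — between /e/ and /d/, immediately after a vowel — surfaces as [ð] (rule 3).
/d/ (between /d/ and /u/) is in the target of rule 3 but the environment (immediately after a vowel) is not met → [d].
/u/ (between /d/ and /w/): rule 1 targets it, but not before a nasal consonant → unchanged [u].
/w/ (between /u/ and /i/) is unaffected → [w].
/i/ (between /w/ and /b/) is in the target of rule 1 but the environment (before a nasal consonant) is not met → [i].
/b/ — word-final, immediately after a vowel — surfaces as [β] (rule 3).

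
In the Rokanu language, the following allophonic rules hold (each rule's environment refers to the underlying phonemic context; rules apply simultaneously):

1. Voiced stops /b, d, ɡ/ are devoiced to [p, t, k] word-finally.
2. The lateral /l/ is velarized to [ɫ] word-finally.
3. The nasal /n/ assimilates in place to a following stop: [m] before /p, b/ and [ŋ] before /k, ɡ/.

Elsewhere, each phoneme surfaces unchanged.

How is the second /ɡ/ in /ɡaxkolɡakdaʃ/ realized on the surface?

/ɡ/ (between /l/ and /a/): rule 1 targets it, but not word-finally → unchanged [ɡ].

[ɡ]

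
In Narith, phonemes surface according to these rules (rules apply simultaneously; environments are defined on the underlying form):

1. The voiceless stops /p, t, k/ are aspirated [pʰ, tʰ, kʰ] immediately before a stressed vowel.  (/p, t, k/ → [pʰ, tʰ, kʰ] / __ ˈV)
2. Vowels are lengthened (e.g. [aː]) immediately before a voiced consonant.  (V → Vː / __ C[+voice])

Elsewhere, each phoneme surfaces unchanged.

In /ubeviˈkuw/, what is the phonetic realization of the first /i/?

[i]

/i/ (between /v/ and /k/) fails the environment for rule 2, so it stays [i].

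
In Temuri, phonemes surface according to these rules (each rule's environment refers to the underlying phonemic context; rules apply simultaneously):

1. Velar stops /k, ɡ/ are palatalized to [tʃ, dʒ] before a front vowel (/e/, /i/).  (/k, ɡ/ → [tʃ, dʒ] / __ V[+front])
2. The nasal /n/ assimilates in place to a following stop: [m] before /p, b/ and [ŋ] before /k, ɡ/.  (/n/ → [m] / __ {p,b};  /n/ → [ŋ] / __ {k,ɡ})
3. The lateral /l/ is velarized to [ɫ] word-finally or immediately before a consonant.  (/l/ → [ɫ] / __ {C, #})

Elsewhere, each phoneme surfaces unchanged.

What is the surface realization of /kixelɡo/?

[tʃixeɫɡo]

/k/ (word-initial): before a front vowel, so rule 1 applies → [tʃ].
/i/ — not in any rule's target class → [i].
/x/ stays [x].
/e/ (between /x/ and /l/): no rule targets it → [e].
/l/ (between /e/ and /ɡ/) occurs word-finally or immediately before a consonant → [ɫ] by rule 3.
/ɡ/ — between /l/ and /o/; rule 1 does not apply here → [ɡ].
/o/ (word-final): no rule targets it → [o].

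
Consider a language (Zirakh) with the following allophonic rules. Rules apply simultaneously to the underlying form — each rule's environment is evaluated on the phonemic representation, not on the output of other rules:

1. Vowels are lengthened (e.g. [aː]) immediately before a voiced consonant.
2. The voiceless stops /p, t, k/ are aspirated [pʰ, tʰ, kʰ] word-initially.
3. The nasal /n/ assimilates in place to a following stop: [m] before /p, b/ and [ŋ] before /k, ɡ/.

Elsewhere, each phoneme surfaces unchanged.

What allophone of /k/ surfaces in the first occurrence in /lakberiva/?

[k]

/k/ (between /a/ and /b/) is in the target of rule 2 but the environment (word-initially) is not met → [k].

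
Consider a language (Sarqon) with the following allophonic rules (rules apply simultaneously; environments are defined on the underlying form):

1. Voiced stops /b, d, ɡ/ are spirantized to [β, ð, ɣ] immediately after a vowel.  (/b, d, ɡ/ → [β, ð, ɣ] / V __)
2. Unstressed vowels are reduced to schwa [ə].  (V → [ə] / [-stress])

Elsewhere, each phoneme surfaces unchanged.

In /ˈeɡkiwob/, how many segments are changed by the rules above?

4

Segments that undergo a rule: /ɡ/ → [ɣ] (rule 1); /i/ → [ə] (rule 2); /o/ → [ə] (rule 2); /b/ → [β] (rule 1).
All other segments surface unchanged.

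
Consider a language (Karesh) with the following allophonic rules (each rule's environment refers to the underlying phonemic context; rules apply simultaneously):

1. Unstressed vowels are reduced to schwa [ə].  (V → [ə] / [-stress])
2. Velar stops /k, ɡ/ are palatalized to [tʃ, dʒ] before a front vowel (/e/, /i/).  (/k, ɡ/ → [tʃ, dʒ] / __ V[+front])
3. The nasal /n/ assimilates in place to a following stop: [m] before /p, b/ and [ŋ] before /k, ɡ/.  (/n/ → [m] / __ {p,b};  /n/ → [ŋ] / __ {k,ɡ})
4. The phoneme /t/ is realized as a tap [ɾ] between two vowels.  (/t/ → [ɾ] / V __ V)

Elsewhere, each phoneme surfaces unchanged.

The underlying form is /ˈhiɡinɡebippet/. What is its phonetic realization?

[ˈhidʒəŋdʒəbəppət]

/i/ — between /h/ and /ɡ/; rule 1 does not apply here → [i].
/ɡ/ meets the environment for rule 2 (before a front vowel) → [dʒ].
/i/ (between /ɡ/ and /n/) occurs in an unstressed syllable → [ə] by rule 1.
Rule 3 applies to /n/ (between /i/ and /ɡ/: before a labial or velar stop) → [ŋ].
Rule 2 applies to /ɡ/ (between /n/ and /e/: before a front vowel) → [dʒ].
/e/ meets the environment for rule 1 (in an unstressed syllable) → [ə].
/i/ (between /b/ and /p/): in an unstressed syllable, so rule 1 applies → [ə].
/e/ (between /p/ and /t/): in an unstressed syllable, so rule 1 applies → [ə].
/t/ (word-final): rule 4 targets it, but not between two vowels → unchanged [t].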